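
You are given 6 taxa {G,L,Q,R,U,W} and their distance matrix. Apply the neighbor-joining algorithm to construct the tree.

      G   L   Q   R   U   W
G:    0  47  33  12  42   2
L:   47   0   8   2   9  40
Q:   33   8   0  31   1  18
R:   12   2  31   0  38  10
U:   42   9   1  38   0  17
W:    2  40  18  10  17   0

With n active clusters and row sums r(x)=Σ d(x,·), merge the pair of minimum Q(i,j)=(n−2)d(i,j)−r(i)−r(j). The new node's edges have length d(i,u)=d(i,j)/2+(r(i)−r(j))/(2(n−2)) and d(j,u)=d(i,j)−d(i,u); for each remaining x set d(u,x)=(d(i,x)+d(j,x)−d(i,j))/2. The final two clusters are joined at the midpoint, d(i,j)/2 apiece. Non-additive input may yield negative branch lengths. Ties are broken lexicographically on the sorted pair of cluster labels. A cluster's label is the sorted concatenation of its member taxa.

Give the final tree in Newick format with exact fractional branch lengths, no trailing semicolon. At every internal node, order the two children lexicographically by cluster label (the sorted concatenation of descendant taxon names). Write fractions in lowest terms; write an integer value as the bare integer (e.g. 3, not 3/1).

1. join G+W (d=2, Q=-215) ⇒ GW; edges |G|=57/8, |W|=-41/8
  updated: d(GW,L)=85/2, d(GW,Q)=49/2, d(GW,R)=10, d(GW,U)=57/2
2. join GW+R (d=10, Q=-313/2) ⇒ GRW; edges |GW|=109/12, |R|=11/12
  updated: d(GRW,L)=69/4, d(GRW,Q)=91/4, d(GRW,U)=113/4
3. join GRW+L (d=69/4, Q=-68) ⇒ GLRW; edges |GRW|=137/8, |L|=1/8
  updated: d(GLRW,Q)=27/4, d(GLRW,U)=10
4. join GLRW+Q (d=27/4, Q=-71/4) ⇒ GLQRW; edges |GLRW|=63/8, |Q|=-9/8
  updated: d(GLQRW,U)=17/8
5. join GLQRW+U (d=17/8) ⇒ GLQRUW; edges |GLQRW|=17/16, |U|=17/16
final tree: (((((G:57/8,W:-41/8):109/12,R:11/12):137/8,L:1/8):63/8,Q:-9/8):17/16,U:17/16)
total length: 305/8

(((((G:57/8,W:-41/8):109/12,R:11/12):137/8,L:1/8):63/8,Q:-9/8):17/16,U:17/16)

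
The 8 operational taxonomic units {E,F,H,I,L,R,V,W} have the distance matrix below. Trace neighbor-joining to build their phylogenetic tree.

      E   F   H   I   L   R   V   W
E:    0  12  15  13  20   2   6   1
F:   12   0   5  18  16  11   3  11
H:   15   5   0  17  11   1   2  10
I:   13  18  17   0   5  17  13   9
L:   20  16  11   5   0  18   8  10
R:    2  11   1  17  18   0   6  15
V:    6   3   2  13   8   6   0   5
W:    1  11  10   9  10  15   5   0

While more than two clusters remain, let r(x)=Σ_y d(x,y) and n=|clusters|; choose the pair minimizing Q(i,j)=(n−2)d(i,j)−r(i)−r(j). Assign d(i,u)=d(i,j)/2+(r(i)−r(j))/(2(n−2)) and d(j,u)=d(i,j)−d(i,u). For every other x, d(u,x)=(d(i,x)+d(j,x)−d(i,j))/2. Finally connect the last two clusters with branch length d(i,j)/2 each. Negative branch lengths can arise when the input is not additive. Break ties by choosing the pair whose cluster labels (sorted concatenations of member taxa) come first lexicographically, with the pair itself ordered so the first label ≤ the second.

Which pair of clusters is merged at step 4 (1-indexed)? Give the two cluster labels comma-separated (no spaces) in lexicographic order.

iteration 1: select I,L (d=5, Q=-150); attach at lengths (17/6, 13/6); label the merged cluster IL
  updated: d(E,IL)=14, d(F,IL)=29/2, d(H,IL)=23/2, d(IL,R)=15, d(IL,V)=8, d(IL,W)=7
iteration 2: select E,W (d=1, Q=-94); attach at lengths (3/5, 2/5); label the merged cluster EW
  updated: d(EW,F)=11, d(EW,H)=12, d(EW,IL)=10, d(EW,R)=8, d(EW,V)=5
iteration 3: select H,R (d=1, Q=-137/2); attach at lengths (-11/16, 27/16); label the merged cluster HR
  updated: d(EW,HR)=19/2, d(F,HR)=15/2, d(HR,IL)=51/4, d(HR,V)=7/2
iteration 4: select EW,IL (d=10, Q=-203/4); attach at lengths (27/8, 53/8); label the merged cluster EILW
  updated: d(EILW,F)=31/4, d(EILW,HR)=49/8, d(EILW,V)=3/2
iteration 5: select EILW,V (d=3/2, Q=-163/8); attach at lengths (83/32, -35/32); label the merged cluster EILVW
  updated: d(EILVW,F)=37/8, d(EILVW,HR)=65/16
iteration 6: select EILVW,F (d=37/8, Q=-259/16); attach at lengths (19/32, 129/32); label the merged cluster EFILVW
  updated: d(EFILVW,HR)=111/32
iteration 7: select EFILVW,HR (d=111/32); attach at lengths (111/64, 111/64); label the merged cluster EFHILRVW
final tree: (((((E:3/5,W:2/5):27/8,(I:17/6,L:13/6):53/8):83/32,V:-35/32):19/32,F:129/32):111/64,(H:-11/16,R:27/16):111/64)
total length: 851/32

EW,IL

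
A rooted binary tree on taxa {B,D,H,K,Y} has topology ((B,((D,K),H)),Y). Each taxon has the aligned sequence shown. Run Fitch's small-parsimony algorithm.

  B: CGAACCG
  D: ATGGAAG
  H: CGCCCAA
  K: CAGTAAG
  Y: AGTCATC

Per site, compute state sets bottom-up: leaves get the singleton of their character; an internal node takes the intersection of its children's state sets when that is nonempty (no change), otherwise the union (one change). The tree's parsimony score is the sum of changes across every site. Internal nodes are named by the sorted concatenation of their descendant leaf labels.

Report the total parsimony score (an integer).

site 0, node DK: D={A} ∪ K={C} → {A,C} (+1)
site 0, node DHK: DK={A,C} ∩ H={C} → {C} (+0)
site 0, node BDHK: B={C} ∩ DHK={C} → {C} (+0)
site 0, node BDHKY: BDHK={C} ∪ Y={A} → {A,C} (+1)
site 1, node DK: D={T} ∪ K={A} → {A,T} (+1)
site 1, node DHK: DK={A,T} ∪ H={G} → {A,G,T} (+1)
site 1, node BDHK: B={G} ∩ DHK={A,G,T} → {G} (+0)
site 1, node BDHKY: BDHK={G} ∩ Y={G} → {G} (+0)
site 2, node DK: D={G} ∩ K={G} → {G} (+0)
site 2, node DHK: DK={G} ∪ H={C} → {C,G} (+1)
site 2, node BDHK: B={A} ∪ DHK={C,G} → {A,C,G} (+1)
site 2, node BDHKY: BDHK={A,C,G} ∪ Y={T} → {A,C,G,T} (+1)
site 3, node DK: D={G} ∪ K={T} → {G,T} (+1)
site 3, node DHK: DK={G,T} ∪ H={C} → {C,G,T} (+1)
site 3, node BDHK: B={A} ∪ DHK={C,G,T} → {A,C,G,T} (+1)
site 3, node BDHKY: BDHK={A,C,G,T} ∩ Y={C} → {C} (+0)
site 4, node DK: D={A} ∩ K={A} → {A} (+0)
site 4, node DHK: DK={A} ∪ H={C} → {A,C} (+1)
site 4, node BDHK: B={C} ∩ DHK={A,C} → {C} (+0)
site 4, node BDHKY: BDHK={C} ∪ Y={A} → {A,C} (+1)
site 5, node DK: D={A} ∩ K={A} → {A} (+0)
site 5, node DHK: DK={A} ∩ H={A} → {A} (+0)
site 5, node BDHK: B={C} ∪ DHK={A} → {A,C} (+1)
site 5, node BDHKY: BDHK={A,C} ∪ Y={T} → {A,C,T} (+1)
site 6, node DK: D={G} ∩ K={G} → {G} (+0)
site 6, node DHK: DK={G} ∪ H={A} → {A,G} (+1)
site 6, node BDHK: B={G} ∩ DHK={A,G} → {G} (+0)
site 6, node BDHKY: BDHK={G} ∪ Y={C} → {C,G} (+1)
per-site changes: [2, 2, 3, 3, 2, 2, 2]; total = 16

16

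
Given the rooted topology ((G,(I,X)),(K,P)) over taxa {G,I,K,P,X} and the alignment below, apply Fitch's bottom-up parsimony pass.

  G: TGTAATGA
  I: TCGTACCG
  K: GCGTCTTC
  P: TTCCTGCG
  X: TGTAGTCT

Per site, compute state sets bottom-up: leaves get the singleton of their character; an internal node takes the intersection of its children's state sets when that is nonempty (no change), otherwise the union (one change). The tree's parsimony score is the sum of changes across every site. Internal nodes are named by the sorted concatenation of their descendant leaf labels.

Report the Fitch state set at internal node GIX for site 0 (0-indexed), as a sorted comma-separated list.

T

[col 0] IX: children I:{T}, X:{T} ∩→ {T}; cost 0
[col 0] GIX: children G:{T}, IX:{T} ∩→ {T}; cost 0
[col 0] KP: children K:{G}, P:{T} ∪→ {G,T}; cost 1
[col 0] GIKPX: children GIX:{T}, KP:{G,T} ∩→ {T}; cost 0
[col 1] IX: children I:{C}, X:{G} ∪→ {C,G}; cost 1
[col 1] GIX: children G:{G}, IX:{C,G} ∩→ {G}; cost 0
[col 1] KP: children K:{C}, P:{T} ∪→ {C,T}; cost 1
[col 1] GIKPX: children GIX:{G}, KP:{C,T} ∪→ {C,G,T}; cost 1
[col 2] IX: children I:{G}, X:{T} ∪→ {G,T}; cost 1
[col 2] GIX: children G:{T}, IX:{G,T} ∩→ {T}; cost 0
[col 2] KP: children K:{G}, P:{C} ∪→ {C,G}; cost 1
[col 2] GIKPX: children GIX:{T}, KP:{C,G} ∪→ {C,G,T}; cost 1
[col 3] IX: children I:{T}, X:{A} ∪→ {A,T}; cost 1
[col 3] GIX: children G:{A}, IX:{A,T} ∩→ {A}; cost 0
[col 3] KP: children K:{T}, P:{C} ∪→ {C,T}; cost 1
[col 3] GIKPX: children GIX:{A}, KP:{C,T} ∪→ {A,C,T}; cost 1
[col 4] IX: children I:{A}, X:{G} ∪→ {A,G}; cost 1
[col 4] GIX: children G:{A}, IX:{A,G} ∩→ {A}; cost 0
[col 4] KP: children K:{C}, P:{T} ∪→ {C,T}; cost 1
[col 4] GIKPX: children GIX:{A}, KP:{C,T} ∪→ {A,C,T}; cost 1
[col 5] IX: children I:{C}, X:{T} ∪→ {C,T}; cost 1
[col 5] GIX: children G:{T}, IX:{C,T} ∩→ {T}; cost 0
[col 5] KP: children K:{T}, P:{G} ∪→ {G,T}; cost 1
[col 5] GIKPX: children GIX:{T}, KP:{G,T} ∩→ {T}; cost 0
[col 6] IX: children I:{C}, X:{C} ∩→ {C}; cost 0
[col 6] GIX: children G:{G}, IX:{C} ∪→ {C,G}; cost 1
[col 6] KP: children K:{T}, P:{C} ∪→ {C,T}; cost 1
[col 6] GIKPX: children GIX:{C,G}, KP:{C,T} ∩→ {C}; cost 0
[col 7] IX: children I:{G}, X:{T} ∪→ {G,T}; cost 1
[col 7] GIX: children G:{A}, IX:{G,T} ∪→ {A,G,T}; cost 1
[col 7] KP: children K:{C}, P:{G} ∪→ {C,G}; cost 1
[col 7] GIKPX: children GIX:{A,G,T}, KP:{C,G} ∩→ {G}; cost 0
per-site changes: [1, 3, 3, 3, 3, 2, 2, 3]; total = 20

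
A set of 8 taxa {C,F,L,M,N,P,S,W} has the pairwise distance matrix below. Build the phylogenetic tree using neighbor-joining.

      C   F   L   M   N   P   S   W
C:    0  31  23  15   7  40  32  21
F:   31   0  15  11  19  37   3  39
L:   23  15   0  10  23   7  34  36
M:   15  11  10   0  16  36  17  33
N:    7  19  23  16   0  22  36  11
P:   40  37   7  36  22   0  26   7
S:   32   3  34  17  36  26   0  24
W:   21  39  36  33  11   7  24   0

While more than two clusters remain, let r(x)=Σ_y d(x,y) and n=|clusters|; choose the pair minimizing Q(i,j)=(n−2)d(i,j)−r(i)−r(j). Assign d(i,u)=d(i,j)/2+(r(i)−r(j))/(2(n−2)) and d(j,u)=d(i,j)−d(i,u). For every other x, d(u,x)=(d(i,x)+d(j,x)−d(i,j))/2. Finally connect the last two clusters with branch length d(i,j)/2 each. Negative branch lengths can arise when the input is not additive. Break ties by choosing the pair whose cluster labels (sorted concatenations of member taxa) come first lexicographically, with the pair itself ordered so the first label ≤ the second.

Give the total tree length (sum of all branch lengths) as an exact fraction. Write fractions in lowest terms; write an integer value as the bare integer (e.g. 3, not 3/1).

487/8

1. join F+S (d=3, Q=-309) ⇒ FS; edges |F|=1/12, |S|=35/12
  updated: d(C,FS)=30, d(FS,L)=23, d(FS,M)=25/2, d(FS,N)=26, d(FS,P)=30, d(FS,W)=30
2. join P+W (d=7, Q=-245) ⇒ PW; edges |P|=39/10, |W|=31/10
  updated: d(C,PW)=27, d(FS,PW)=53/2, d(L,PW)=18, d(M,PW)=31, d(N,PW)=13
3. join C+N (d=7, Q=-159) ⇒ CN; edges |C|=45/8, |N|=11/8
  updated: d(CN,FS)=49/2, d(CN,L)=39/2, d(CN,M)=12, d(CN,PW)=33/2
4. join CN+PW (d=33/2, Q=-115) ⇒ CNPW; edges |CN|=5, |PW|=23/2
  updated: d(CNPW,FS)=69/4, d(CNPW,L)=21/2, d(CNPW,M)=53/4
5. join CNPW+L (d=21/2, Q=-127/2) ⇒ CLNPW; edges |CNPW|=37/8, |L|=47/8
  updated: d(CLNPW,FS)=119/8, d(CLNPW,M)=51/8
6. join CLNPW+FS (d=119/8, Q=-135/4) ⇒ CFLNPSW; edges |CLNPW|=35/8, |FS|=21/2
  updated: d(CFLNPSW,M)=2
7. join CFLNPSW+M (d=2) ⇒ CFLMNPSW; edges |CFLNPSW|=1, |M|=1
final tree: (((((C:45/8,N:11/8):5,(P:39/10,W:31/10):23/2):37/8,L:47/8):35/8,(F:1/12,S:35/12):21/2):1,M:1)
total length: 487/8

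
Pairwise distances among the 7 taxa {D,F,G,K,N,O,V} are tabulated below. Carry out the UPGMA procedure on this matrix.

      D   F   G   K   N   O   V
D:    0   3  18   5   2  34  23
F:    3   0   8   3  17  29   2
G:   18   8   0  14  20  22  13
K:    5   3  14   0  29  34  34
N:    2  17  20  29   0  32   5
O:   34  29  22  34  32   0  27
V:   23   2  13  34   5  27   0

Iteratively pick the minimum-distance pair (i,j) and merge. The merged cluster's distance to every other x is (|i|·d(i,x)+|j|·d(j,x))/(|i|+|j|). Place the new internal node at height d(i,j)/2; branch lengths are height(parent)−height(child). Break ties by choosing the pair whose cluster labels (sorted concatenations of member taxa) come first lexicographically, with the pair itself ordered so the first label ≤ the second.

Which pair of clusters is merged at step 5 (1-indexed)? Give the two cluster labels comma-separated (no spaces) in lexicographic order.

iteration 1: select D,N (d=2); attach at lengths (1, 1); label the merged cluster DN
  updated: d(DN,F)=10, d(DN,G)=19, d(DN,K)=17, d(DN,O)=33, d(DN,V)=14
iteration 2: select F,V (d=2); attach at lengths (1, 1); label the merged cluster FV
  updated: d(DN,FV)=12, d(FV,G)=21/2, d(FV,K)=37/2, d(FV,O)=28
iteration 3: select FV,G (d=21/2); attach at lengths (17/4, 21/4); label the merged cluster FGV
  updated: d(DN,FGV)=43/3, d(FGV,K)=17, d(FGV,O)=26
iteration 4: select DN,FGV (d=43/3); attach at lengths (37/6, 23/12); label the merged cluster DFGNV
  updated: d(DFGNV,K)=17, d(DFGNV,O)=144/5
iteration 5: select DFGNV,K (d=17); attach at lengths (4/3, 17/2); label the merged cluster DFGKNV
  updated: d(DFGKNV,O)=89/3
iteration 6: select DFGKNV,O (d=89/3); attach at lengths (19/3, 89/6); label the merged cluster DFGKNOV
final tree: ((((D:1,N:1):37/6,((F:1,V:1):17/4,G:21/4):23/12):4/3,K:17/2):19/3,O:89/6)
total length: 631/12

DFGNV,K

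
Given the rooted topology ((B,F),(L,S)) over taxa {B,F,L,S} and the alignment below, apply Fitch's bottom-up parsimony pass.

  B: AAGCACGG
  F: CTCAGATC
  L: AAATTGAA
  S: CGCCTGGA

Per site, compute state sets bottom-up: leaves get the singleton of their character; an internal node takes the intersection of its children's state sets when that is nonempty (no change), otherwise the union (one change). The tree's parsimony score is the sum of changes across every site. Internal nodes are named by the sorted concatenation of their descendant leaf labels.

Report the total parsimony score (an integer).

16

site 0, node BF: B={A} ∪ F={C} → {A,C} (+1)
site 0, node LS: L={A} ∪ S={C} → {A,C} (+1)
site 0, node BFLS: BF={A,C} ∩ LS={A,C} → {A,C} (+0)
site 1, node BF: B={A} ∪ F={T} → {A,T} (+1)
site 1, node LS: L={A} ∪ S={G} → {A,G} (+1)
site 1, node BFLS: BF={A,T} ∩ LS={A,G} → {A} (+0)
site 2, node BF: B={G} ∪ F={C} → {C,G} (+1)
site 2, node LS: L={A} ∪ S={C} → {A,C} (+1)
site 2, node BFLS: BF={C,G} ∩ LS={A,C} → {C} (+0)
site 3, node BF: B={C} ∪ F={A} → {A,C} (+1)
site 3, node LS: L={T} ∪ S={C} → {C,T} (+1)
site 3, node BFLS: BF={A,C} ∩ LS={C,T} → {C} (+0)
site 4, node BF: B={A} ∪ F={G} → {A,G} (+1)
site 4, node LS: L={T} ∩ S={T} → {T} (+0)
site 4, node BFLS: BF={A,G} ∪ LS={T} → {A,G,T} (+1)
site 5, node BF: B={C} ∪ F={A} → {A,C} (+1)
site 5, node LS: L={G} ∩ S={G} → {G} (+0)
site 5, node BFLS: BF={A,C} ∪ LS={G} → {A,C,G} (+1)
site 6, node BF: B={G} ∪ F={T} → {G,T} (+1)
site 6, node LS: L={A} ∪ S={G} → {A,G} (+1)
site 6, node BFLS: BF={G,T} ∩ LS={A,G} → {G} (+0)
site 7, node BF: B={G} ∪ F={C} → {C,G} (+1)
site 7, node LS: L={A} ∩ S={A} → {A} (+0)
site 7, node BFLS: BF={C,G} ∪ LS={A} → {A,C,G} (+1)
per-site changes: [2, 2, 2, 2, 2, 2, 2, 2]; total = 16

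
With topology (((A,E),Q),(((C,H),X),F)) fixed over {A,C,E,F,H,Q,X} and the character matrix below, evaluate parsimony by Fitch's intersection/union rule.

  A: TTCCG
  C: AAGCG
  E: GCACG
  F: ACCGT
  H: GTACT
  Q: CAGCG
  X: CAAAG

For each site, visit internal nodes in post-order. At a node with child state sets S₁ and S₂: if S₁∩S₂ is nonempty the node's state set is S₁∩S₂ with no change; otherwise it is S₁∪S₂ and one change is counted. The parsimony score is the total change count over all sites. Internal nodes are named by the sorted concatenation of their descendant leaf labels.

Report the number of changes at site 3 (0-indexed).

2

AE@0: {T} ∪ {G} = {G,T} (union, +1)
AEQ@0: {G,T} ∪ {C} = {C,G,T} (union, +1)
CH@0: {A} ∪ {G} = {A,G} (union, +1)
CHX@0: {A,G} ∪ {C} = {A,C,G} (union, +1)
CFHX@0: {A,C,G} ∩ {A} = {A} (intersection, +0)
ACEFHQX@0: {C,G,T} ∪ {A} = {A,C,G,T} (union, +1)
AE@1: {T} ∪ {C} = {C,T} (union, +1)
AEQ@1: {C,T} ∪ {A} = {A,C,T} (union, +1)
CH@1: {A} ∪ {T} = {A,T} (union, +1)
CHX@1: {A,T} ∩ {A} = {A} (intersection, +0)
CFHX@1: {A} ∪ {C} = {A,C} (union, +1)
ACEFHQX@1: {A,C,T} ∩ {A,C} = {A,C} (intersection, +0)
AE@2: {C} ∪ {A} = {A,C} (union, +1)
AEQ@2: {A,C} ∪ {G} = {A,C,G} (union, +1)
CH@2: {G} ∪ {A} = {A,G} (union, +1)
CHX@2: {A,G} ∩ {A} = {A} (intersection, +0)
CFHX@2: {A} ∪ {C} = {A,C} (union, +1)
ACEFHQX@2: {A,C,G} ∩ {A,C} = {A,C} (intersection, +0)
AE@3: {C} ∩ {C} = {C} (intersection, +0)
AEQ@3: {C} ∩ {C} = {C} (intersection, +0)
CH@3: {C} ∩ {C} = {C} (intersection, +0)
CHX@3: {C} ∪ {A} = {A,C} (union, +1)
CFHX@3: {A,C} ∪ {G} = {A,C,G} (union, +1)
ACEFHQX@3: {C} ∩ {A,C,G} = {C} (intersection, +0)
AE@4: {G} ∩ {G} = {G} (intersection, +0)
AEQ@4: {G} ∩ {G} = {G} (intersection, +0)
CH@4: {G} ∪ {T} = {G,T} (union, +1)
CHX@4: {G,T} ∩ {G} = {G} (intersection, +0)
CFHX@4: {G} ∪ {T} = {G,T} (union, +1)
ACEFHQX@4: {G} ∩ {G,T} = {G} (intersection, +0)
per-site changes: [5, 4, 4, 2, 2]; total = 17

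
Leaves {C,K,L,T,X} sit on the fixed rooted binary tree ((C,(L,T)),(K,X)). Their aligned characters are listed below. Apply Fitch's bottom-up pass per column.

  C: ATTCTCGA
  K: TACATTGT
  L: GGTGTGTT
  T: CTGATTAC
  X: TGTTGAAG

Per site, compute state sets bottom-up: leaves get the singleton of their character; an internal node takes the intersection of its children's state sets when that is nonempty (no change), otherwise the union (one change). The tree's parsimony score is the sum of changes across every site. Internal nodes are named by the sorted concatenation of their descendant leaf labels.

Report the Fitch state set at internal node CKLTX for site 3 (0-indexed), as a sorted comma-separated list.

A

site 0, node LT: L={G} ∪ T={C} → {C,G} (+1)
site 0, node CLT: C={A} ∪ LT={C,G} → {A,C,G} (+1)
site 0, node KX: K={T} ∩ X={T} → {T} (+0)
site 0, node CKLTX: CLT={A,C,G} ∪ KX={T} → {A,C,G,T} (+1)
site 1, node LT: L={G} ∪ T={T} → {G,T} (+1)
site 1, node CLT: C={T} ∩ LT={G,T} → {T} (+0)
site 1, node KX: K={A} ∪ X={G} → {A,G} (+1)
site 1, node CKLTX: CLT={T} ∪ KX={A,G} → {A,G,T} (+1)
site 2, node LT: L={T} ∪ T={G} → {G,T} (+1)
site 2, node CLT: C={T} ∩ LT={G,T} → {T} (+0)
site 2, node KX: K={C} ∪ X={T} → {C,T} (+1)
site 2, node CKLTX: CLT={T} ∩ KX={C,T} → {T} (+0)
site 3, node LT: L={G} ∪ T={A} → {A,G} (+1)
site 3, node CLT: C={C} ∪ LT={A,G} → {A,C,G} (+1)
site 3, node KX: K={A} ∪ X={T} → {A,T} (+1)
site 3, node CKLTX: CLT={A,C,G} ∩ KX={A,T} → {A} (+0)
site 4, node LT: L={T} ∩ T={T} → {T} (+0)
site 4, node CLT: C={T} ∩ LT={T} → {T} (+0)
site 4, node KX: K={T} ∪ X={G} → {G,T} (+1)
site 4, node CKLTX: CLT={T} ∩ KX={G,T} → {T} (+0)
site 5, node LT: L={G} ∪ T={T} → {G,T} (+1)
site 5, node CLT: C={C} ∪ LT={G,T} → {C,G,T} (+1)
site 5, node KX: K={T} ∪ X={A} → {A,T} (+1)
site 5, node CKLTX: CLT={C,G,T} ∩ KX={A,T} → {T} (+0)
site 6, node LT: L={T} ∪ T={A} → {A,T} (+1)
site 6, node CLT: C={G} ∪ LT={A,T} → {A,G,T} (+1)
site 6, node KX: K={G} ∪ X={A} → {A,G} (+1)
site 6, node CKLTX: CLT={A,G,T} ∩ KX={A,G} → {A,G} (+0)
site 7, node LT: L={T} ∪ T={C} → {C,T} (+1)
site 7, node CLT: C={A} ∪ LT={C,T} → {A,C,T} (+1)
site 7, node KX: K={T} ∪ X={G} → {G,T} (+1)
site 7, node CKLTX: CLT={A,C,T} ∩ KX={G,T} → {T} (+0)
per-site changes: [3, 3, 2, 3, 1, 3, 3, 3]; total = 21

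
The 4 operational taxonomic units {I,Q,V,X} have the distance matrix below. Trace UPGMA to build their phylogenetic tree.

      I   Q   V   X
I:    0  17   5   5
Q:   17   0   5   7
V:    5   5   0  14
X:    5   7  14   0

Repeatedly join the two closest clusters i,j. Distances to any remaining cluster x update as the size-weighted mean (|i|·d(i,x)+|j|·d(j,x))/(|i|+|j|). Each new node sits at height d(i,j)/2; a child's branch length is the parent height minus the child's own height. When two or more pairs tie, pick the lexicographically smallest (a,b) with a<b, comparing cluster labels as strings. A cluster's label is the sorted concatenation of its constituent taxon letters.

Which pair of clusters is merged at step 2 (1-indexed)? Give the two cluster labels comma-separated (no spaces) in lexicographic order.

step 1: merge (I,V) at d=5; branch lengths I→5/2, V→5/2; new cluster IV
  updated: d(IV,Q)=11, d(IV,X)=19/2
step 2: merge (Q,X) at d=7; branch lengths Q→7/2, X→7/2; new cluster QX
  updated: d(IV,QX)=41/4
step 3: merge (IV,QX) at d=41/4; branch lengths IV→21/8, QX→13/8; new cluster IQVX
final tree: ((I:5/2,V:5/2):21/8,(Q:7/2,X:7/2):13/8)
total length: 65/4

Q,X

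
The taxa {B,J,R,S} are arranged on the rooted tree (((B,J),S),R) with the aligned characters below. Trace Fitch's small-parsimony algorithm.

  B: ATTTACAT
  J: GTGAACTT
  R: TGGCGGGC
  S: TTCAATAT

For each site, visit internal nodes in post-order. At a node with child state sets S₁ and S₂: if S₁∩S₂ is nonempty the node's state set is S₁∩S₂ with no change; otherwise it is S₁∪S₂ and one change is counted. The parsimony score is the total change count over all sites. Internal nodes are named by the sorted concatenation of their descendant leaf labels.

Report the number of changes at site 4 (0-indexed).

1

BJ@0: {A} ∪ {G} = {A,G} (union, +1)
BJS@0: {A,G} ∪ {T} = {A,G,T} (union, +1)
BJRS@0: {A,G,T} ∩ {T} = {T} (intersection, +0)
BJ@1: {T} ∩ {T} = {T} (intersection, +0)
BJS@1: {T} ∩ {T} = {T} (intersection, +0)
BJRS@1: {T} ∪ {G} = {G,T} (union, +1)
BJ@2: {T} ∪ {G} = {G,T} (union, +1)
BJS@2: {G,T} ∪ {C} = {C,G,T} (union, +1)
BJRS@2: {C,G,T} ∩ {G} = {G} (intersection, +0)
BJ@3: {T} ∪ {A} = {A,T} (union, +1)
BJS@3: {A,T} ∩ {A} = {A} (intersection, +0)
BJRS@3: {A} ∪ {C} = {A,C} (union, +1)
BJ@4: {A} ∩ {A} = {A} (intersection, +0)
BJS@4: {A} ∩ {A} = {A} (intersection, +0)
BJRS@4: {A} ∪ {G} = {A,G} (union, +1)
BJ@5: {C} ∩ {C} = {C} (intersection, +0)
BJS@5: {C} ∪ {T} = {C,T} (union, +1)
BJRS@5: {C,T} ∪ {G} = {C,G,T} (union, +1)
BJ@6: {A} ∪ {T} = {A,T} (union, +1)
BJS@6: {A,T} ∩ {A} = {A} (intersection, +0)
BJRS@6: {A} ∪ {G} = {A,G} (union, +1)
BJ@7: {T} ∩ {T} = {T} (intersection, +0)
BJS@7: {T} ∩ {T} = {T} (intersection, +0)
BJRS@7: {T} ∪ {C} = {C,T} (union, +1)
per-site changes: [2, 1, 2, 2, 1, 2, 2, 1]; total = 13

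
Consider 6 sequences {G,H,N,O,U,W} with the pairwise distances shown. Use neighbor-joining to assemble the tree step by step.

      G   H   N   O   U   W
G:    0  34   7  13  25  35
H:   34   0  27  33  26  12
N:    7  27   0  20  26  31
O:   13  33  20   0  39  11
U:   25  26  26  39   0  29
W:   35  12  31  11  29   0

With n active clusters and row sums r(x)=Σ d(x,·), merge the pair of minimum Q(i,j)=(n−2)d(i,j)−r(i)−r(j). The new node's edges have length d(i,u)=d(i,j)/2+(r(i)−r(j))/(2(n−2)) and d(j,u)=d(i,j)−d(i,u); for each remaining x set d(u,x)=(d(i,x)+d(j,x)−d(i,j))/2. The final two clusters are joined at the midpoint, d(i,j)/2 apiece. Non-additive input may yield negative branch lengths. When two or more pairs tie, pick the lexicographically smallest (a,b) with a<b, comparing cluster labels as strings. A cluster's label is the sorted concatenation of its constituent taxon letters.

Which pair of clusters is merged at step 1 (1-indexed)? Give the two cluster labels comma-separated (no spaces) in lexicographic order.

iteration 1: select H,W (d=12, Q=-202); attach at lengths (31/4, 17/4); label the merged cluster HW
  updated: d(G,HW)=57/2, d(HW,N)=23, d(HW,O)=16, d(HW,U)=43/2
iteration 2: select HW,U (d=43/2, Q=-136); attach at lengths (7, 29/2); label the merged cluster HUW
  updated: d(G,HUW)=16, d(HUW,N)=55/4, d(HUW,O)=67/4
iteration 3: select G,N (d=7, Q=-251/4); attach at lengths (37/16, 75/16); label the merged cluster GN
  updated: d(GN,HUW)=91/8, d(GN,O)=13
iteration 4: select GN,HUW (d=91/8, Q=-329/8); attach at lengths (61/16, 121/16); label the merged cluster GHNUW
  updated: d(GHNUW,O)=147/16
iteration 5: select GHNUW,O (d=147/16); attach at lengths (147/32, 147/32); label the merged cluster GHNOUW
final tree: (((G:37/16,N:75/16):61/16,((H:31/4,W:17/4):7,U:29/2):121/16):147/32,O:147/32)
total length: 977/16

H,W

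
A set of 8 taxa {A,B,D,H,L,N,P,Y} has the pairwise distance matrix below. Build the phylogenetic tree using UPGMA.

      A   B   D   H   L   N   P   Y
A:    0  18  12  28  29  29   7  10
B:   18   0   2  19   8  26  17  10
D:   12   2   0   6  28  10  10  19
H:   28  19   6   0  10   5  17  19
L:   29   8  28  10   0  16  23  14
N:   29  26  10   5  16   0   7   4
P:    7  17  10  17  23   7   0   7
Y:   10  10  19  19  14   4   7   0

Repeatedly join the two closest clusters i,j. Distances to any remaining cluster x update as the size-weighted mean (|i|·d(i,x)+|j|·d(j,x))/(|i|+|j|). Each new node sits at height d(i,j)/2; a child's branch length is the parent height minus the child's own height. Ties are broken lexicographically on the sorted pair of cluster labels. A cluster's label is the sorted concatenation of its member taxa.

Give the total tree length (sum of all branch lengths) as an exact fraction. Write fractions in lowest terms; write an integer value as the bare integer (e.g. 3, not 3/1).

521/12

iteration 1: select B,D (d=2); attach at lengths (1, 1); label the merged cluster BD
  updated: d(A,BD)=15, d(BD,H)=25/2, d(BD,L)=18, d(BD,N)=18, d(BD,P)=27/2, d(BD,Y)=29/2
iteration 2: select N,Y (d=4); attach at lengths (2, 2); label the merged cluster NY
  updated: d(A,NY)=39/2, d(BD,NY)=65/4, d(H,NY)=12, d(L,NY)=15, d(NY,P)=7
iteration 3: select A,P (d=7); attach at lengths (7/2, 7/2); label the merged cluster AP
  updated: d(AP,BD)=57/4, d(AP,H)=45/2, d(AP,L)=26, d(AP,NY)=53/4
iteration 4: select H,L (d=10); attach at lengths (5, 5); label the merged cluster HL
  updated: d(AP,HL)=97/4, d(BD,HL)=61/4, d(HL,NY)=27/2
iteration 5: select AP,NY (d=53/4); attach at lengths (25/8, 37/8); label the merged cluster ANPY
  updated: d(ANPY,BD)=61/4, d(ANPY,HL)=151/8
iteration 6: select ANPY,BD (d=61/4); attach at lengths (1, 53/8); label the merged cluster ABDNPY
  updated: d(ABDNPY,HL)=53/3
iteration 7: select ABDNPY,HL (d=53/3); attach at lengths (29/24, 23/6); label the merged cluster ABDHLNPY
final tree: ((((A:7/2,P:7/2):25/8,(N:2,Y:2):37/8):1,(B:1,D:1):53/8):29/24,(H:5,L:5):23/6)
total length: 521/12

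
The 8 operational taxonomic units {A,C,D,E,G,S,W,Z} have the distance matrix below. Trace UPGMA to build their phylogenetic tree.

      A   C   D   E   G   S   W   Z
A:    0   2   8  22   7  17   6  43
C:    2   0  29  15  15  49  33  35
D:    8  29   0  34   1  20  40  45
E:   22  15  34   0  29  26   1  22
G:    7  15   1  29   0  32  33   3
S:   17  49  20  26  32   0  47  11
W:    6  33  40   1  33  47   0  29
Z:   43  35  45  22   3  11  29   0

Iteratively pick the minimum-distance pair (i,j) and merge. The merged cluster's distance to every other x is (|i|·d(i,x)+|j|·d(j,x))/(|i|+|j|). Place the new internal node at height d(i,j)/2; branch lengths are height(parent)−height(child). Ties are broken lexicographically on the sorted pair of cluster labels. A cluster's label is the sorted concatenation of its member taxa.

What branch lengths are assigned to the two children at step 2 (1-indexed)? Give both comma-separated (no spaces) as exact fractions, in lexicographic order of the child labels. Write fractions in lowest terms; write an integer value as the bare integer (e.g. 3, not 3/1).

1/2,1/2

1. join D+G (d=1) ⇒ DG; edges |D|=1/2, |G|=1/2
  updated: d(A,DG)=15/2, d(C,DG)=22, d(DG,E)=63/2, d(DG,S)=26, d(DG,W)=73/2, d(DG,Z)=24
2. join E+W (d=1) ⇒ EW; edges |E|=1/2, |W|=1/2
  updated: d(A,EW)=14, d(C,EW)=24, d(DG,EW)=34, d(EW,S)=73/2, d(EW,Z)=51/2
3. join A+C (d=2) ⇒ AC; edges |A|=1, |C|=1
  updated: d(AC,DG)=59/4, d(AC,EW)=19, d(AC,S)=33, d(AC,Z)=39
4. join S+Z (d=11) ⇒ SZ; edges |S|=11/2, |Z|=11/2
  updated: d(AC,SZ)=36, d(DG,SZ)=25, d(EW,SZ)=31
5. join AC+DG (d=59/4) ⇒ ACDG; edges |AC|=51/8, |DG|=55/8
  updated: d(ACDG,EW)=53/2, d(ACDG,SZ)=61/2
6. join ACDG+EW (d=53/2) ⇒ ACDEGW; edges |ACDG|=47/8, |EW|=51/4
  updated: d(ACDEGW,SZ)=92/3
7. join ACDEGW+SZ (d=92/3) ⇒ ACDEGSWZ; edges |ACDEGW|=25/12, |SZ|=59/6
final tree: ((((A:1,C:1):51/8,(D:1/2,G:1/2):55/8):47/8,(E:1/2,W:1/2):51/4):25/12,(S:11/2,Z:11/2):59/6)
total length: 1411/24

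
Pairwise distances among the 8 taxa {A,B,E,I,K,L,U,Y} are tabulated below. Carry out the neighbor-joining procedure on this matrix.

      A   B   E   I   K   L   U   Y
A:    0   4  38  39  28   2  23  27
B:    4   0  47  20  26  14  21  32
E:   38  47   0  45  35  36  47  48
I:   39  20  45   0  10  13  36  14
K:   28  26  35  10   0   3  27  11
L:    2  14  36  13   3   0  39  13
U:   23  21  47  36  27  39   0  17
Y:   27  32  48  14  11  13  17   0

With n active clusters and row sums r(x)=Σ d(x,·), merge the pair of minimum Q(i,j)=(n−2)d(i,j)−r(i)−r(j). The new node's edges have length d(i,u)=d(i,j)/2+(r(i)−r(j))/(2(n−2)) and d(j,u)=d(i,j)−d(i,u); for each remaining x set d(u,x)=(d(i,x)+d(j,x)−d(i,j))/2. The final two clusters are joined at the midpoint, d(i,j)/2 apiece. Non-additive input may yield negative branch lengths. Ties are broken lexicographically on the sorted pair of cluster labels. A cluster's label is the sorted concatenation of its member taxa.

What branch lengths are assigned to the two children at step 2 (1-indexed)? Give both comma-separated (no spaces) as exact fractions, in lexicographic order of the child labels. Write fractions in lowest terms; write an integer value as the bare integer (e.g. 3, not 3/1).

121/20,279/20

1. join A+B (d=4, Q=-301) ⇒ AB; edges |A|=7/4, |B|=9/4
  updated: d(AB,E)=81/2, d(AB,I)=55/2, d(AB,K)=25, d(AB,L)=6, d(AB,U)=20, d(AB,Y)=55/2
2. join AB+U (d=20, Q=-465/2) ⇒ ABU; edges |AB|=121/20, |U|=279/20
  updated: d(ABU,E)=135/4, d(ABU,I)=87/4, d(ABU,K)=16, d(ABU,L)=25/2, d(ABU,Y)=49/4
3. join ABU+E (d=135/4, Q=-159) ⇒ ABEU; edges |ABU|=67/16, |E|=473/16
  updated: d(ABEU,I)=33/2, d(ABEU,K)=69/8, d(ABEU,L)=59/8, d(ABEU,Y)=53/4
4. join I+Y (d=14, Q=-251/4) ⇒ IY; edges |I|=59/8, |Y|=53/8
  updated: d(ABEU,IY)=63/8, d(IY,K)=7/2, d(IY,L)=6
5. join ABEU+IY (d=63/8, Q=-51/2) ⇒ ABEIUY; edges |ABEU|=89/16, |IY|=37/16
  updated: d(ABEIUY,K)=17/8, d(ABEIUY,L)=11/4
6. join ABEIUY+K (d=17/8, Q=-63/8) ⇒ ABEIKUY; edges |ABEIUY|=15/16, |K|=19/16
  updated: d(ABEIKUY,L)=29/16
7. join ABEIKUY+L (d=29/16) ⇒ ABEIKLUY; edges |ABEIKUY|=29/32, |L|=29/32
final tree: ((((((A:7/4,B:9/4):121/20,U:279/20):67/16,E:473/16):89/16,(I:59/8,Y:53/8):37/16):15/16,K:19/16):29/32,L:29/32)
total length: 1337/16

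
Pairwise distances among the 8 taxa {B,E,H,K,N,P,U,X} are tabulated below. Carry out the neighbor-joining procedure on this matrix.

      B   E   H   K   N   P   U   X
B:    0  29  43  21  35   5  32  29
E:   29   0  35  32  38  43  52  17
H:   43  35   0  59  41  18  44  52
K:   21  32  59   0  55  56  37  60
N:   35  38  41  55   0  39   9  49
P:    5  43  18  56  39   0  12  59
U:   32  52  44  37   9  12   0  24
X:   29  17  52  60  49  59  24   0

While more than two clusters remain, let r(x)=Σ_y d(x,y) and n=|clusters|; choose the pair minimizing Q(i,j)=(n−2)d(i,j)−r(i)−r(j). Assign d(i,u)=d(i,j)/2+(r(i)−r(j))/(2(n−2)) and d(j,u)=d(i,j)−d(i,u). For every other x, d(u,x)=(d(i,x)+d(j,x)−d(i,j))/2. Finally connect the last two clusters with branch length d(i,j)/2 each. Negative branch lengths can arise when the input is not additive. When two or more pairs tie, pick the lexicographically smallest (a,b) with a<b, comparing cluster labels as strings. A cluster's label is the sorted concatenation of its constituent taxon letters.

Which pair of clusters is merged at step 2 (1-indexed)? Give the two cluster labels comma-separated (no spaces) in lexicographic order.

iteration 1: select E,X (d=17, Q=-434); attach at lengths (29/6, 73/6); label the merged cluster EX
  updated: d(B,EX)=41/2, d(EX,H)=35, d(EX,K)=75/2, d(EX,N)=35, d(EX,P)=85/2, d(EX,U)=59/2
iteration 2: select N,U (d=9, Q=-665/2); attach at lengths (191/20, -11/20); label the merged cluster NU
  updated: d(B,NU)=29, d(EX,NU)=111/4, d(H,NU)=38, d(K,NU)=83/2, d(NU,P)=21
iteration 3: select H,P (d=18, Q=-527/2); attach at lengths (245/16, 43/16); label the merged cluster HP
  updated: d(B,HP)=15, d(EX,HP)=119/4, d(HP,K)=97/2, d(HP,NU)=41/2
iteration 4: select B,K (d=21, Q=-171); attach at lengths (0, 21); label the merged cluster BK
  updated: d(BK,EX)=37/2, d(BK,HP)=85/4, d(BK,NU)=99/4
iteration 5: select BK,EX (d=37/2, Q=-207/2); attach at lengths (51/8, 97/8); label the merged cluster BEKX
  updated: d(BEKX,HP)=65/4, d(BEKX,NU)=17
iteration 6: select BEKX,HP (d=65/4, Q=-215/4); attach at lengths (51/8, 79/8); label the merged cluster BEHKPX
  updated: d(BEHKPX,NU)=85/8
iteration 7: select BEHKPX,NU (d=85/8); attach at lengths (85/16, 85/16); label the merged cluster BEHKNPUX
final tree: ((((B:0,K:21):51/8,(E:29/6,X:73/6):97/8):51/8,(H:245/16,P:43/16):79/8):85/16,(N:191/20,U:-11/20):85/16)
total length: 883/8

N,U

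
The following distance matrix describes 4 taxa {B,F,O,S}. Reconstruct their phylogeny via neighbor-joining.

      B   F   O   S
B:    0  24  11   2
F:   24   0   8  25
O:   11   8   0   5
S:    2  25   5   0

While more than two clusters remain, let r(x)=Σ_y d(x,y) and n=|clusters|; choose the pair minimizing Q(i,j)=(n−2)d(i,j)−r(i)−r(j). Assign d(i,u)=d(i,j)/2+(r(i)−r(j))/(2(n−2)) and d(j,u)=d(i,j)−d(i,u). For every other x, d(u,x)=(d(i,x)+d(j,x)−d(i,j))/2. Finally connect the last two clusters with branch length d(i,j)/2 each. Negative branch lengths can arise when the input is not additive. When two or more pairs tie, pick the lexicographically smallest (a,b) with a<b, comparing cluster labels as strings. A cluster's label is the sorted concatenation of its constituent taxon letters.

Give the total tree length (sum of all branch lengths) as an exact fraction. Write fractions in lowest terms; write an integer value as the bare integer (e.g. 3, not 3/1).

85/4

iteration 1: select B,S (d=2, Q=-65); attach at lengths (9/4, -1/4); label the merged cluster BS
  updated: d(BS,F)=47/2, d(BS,O)=7
iteration 2: select BS,F (d=47/2, Q=-77/2); attach at lengths (45/4, 49/4); label the merged cluster BFS
  updated: d(BFS,O)=-17/4
iteration 3: select BFS,O (d=-17/4); attach at lengths (-17/8, -17/8); label the merged cluster BFOS
final tree: (((B:9/4,S:-1/4):45/4,F:49/4):-17/8,O:-17/8)
total length: 85/4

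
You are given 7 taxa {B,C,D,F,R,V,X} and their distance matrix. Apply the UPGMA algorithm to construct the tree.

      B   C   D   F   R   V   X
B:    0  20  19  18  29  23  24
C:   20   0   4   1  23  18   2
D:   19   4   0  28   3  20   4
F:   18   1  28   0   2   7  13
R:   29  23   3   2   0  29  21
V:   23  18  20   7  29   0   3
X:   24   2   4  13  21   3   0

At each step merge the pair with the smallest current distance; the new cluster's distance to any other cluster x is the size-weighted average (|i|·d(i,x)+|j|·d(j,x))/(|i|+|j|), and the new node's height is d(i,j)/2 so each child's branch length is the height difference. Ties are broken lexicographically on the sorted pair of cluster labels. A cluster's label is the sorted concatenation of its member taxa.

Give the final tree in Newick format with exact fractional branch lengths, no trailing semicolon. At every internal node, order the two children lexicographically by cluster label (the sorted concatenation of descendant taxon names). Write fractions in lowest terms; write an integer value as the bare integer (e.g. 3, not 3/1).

(B:133/12,(((C:1/2,F:1/2):9/2,(V:3/2,X:3/2):7/2):51/16,(D:3/2,R:3/2):107/16):139/48)

step 1: merge (C,F) at d=1; branch lengths C→1/2, F→1/2; new cluster CF
  updated: d(B,CF)=19, d(CF,D)=16, d(CF,R)=25/2, d(CF,V)=25/2, d(CF,X)=15/2
step 2: merge (D,R) at d=3; branch lengths D→3/2, R→3/2; new cluster DR
  updated: d(B,DR)=24, d(CF,DR)=57/4, d(DR,V)=49/2, d(DR,X)=25/2
step 3: merge (V,X) at d=3; branch lengths V→3/2, X→3/2; new cluster VX
  updated: d(B,VX)=47/2, d(CF,VX)=10, d(DR,VX)=37/2
step 4: merge (CF,VX) at d=10; branch lengths CF→9/2, VX→7/2; new cluster CFVX
  updated: d(B,CFVX)=85/4, d(CFVX,DR)=131/8
step 5: merge (CFVX,DR) at d=131/8; branch lengths CFVX→51/16, DR→107/16; new cluster CDFRVX
  updated: d(B,CDFRVX)=133/6
step 6: merge (B,CDFRVX) at d=133/6; branch lengths B→133/12, CDFRVX→139/48; new cluster BCDFRVX
final tree: (B:133/12,(((C:1/2,F:1/2):9/2,(V:3/2,X:3/2):7/2):51/16,(D:3/2,R:3/2):107/16):139/48)
total length: 1865/48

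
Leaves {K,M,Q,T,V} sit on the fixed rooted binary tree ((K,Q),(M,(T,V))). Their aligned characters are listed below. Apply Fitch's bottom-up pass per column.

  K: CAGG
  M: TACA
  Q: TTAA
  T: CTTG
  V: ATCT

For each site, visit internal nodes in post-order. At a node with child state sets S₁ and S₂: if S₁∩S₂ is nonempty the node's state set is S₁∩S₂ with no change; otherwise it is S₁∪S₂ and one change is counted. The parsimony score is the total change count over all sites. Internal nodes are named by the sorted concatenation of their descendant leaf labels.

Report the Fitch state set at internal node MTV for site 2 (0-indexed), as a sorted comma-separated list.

KQ@0: {C} ∪ {T} = {C,T} (union, +1)
TV@0: {C} ∪ {A} = {A,C} (union, +1)
MTV@0: {T} ∪ {A,C} = {A,C,T} (union, +1)
KMQTV@0: {C,T} ∩ {A,C,T} = {C,T} (intersection, +0)
KQ@1: {A} ∪ {T} = {A,T} (union, +1)
TV@1: {T} ∩ {T} = {T} (intersection, +0)
MTV@1: {A} ∪ {T} = {A,T} (union, +1)
KMQTV@1: {A,T} ∩ {A,T} = {A,T} (intersection, +0)
KQ@2: {G} ∪ {A} = {A,G} (union, +1)
TV@2: {T} ∪ {C} = {C,T} (union, +1)
MTV@2: {C} ∩ {C,T} = {C} (intersection, +0)
KMQTV@2: {A,G} ∪ {C} = {A,C,G} (union, +1)
KQ@3: {G} ∪ {A} = {A,G} (union, +1)
TV@3: {G} ∪ {T} = {G,T} (union, +1)
MTV@3: {A} ∪ {G,T} = {A,G,T} (union, +1)
KMQTV@3: {A,G} ∩ {A,G,T} = {A,G} (intersection, +0)
per-site changes: [3, 2, 3, 3]; total = 11

C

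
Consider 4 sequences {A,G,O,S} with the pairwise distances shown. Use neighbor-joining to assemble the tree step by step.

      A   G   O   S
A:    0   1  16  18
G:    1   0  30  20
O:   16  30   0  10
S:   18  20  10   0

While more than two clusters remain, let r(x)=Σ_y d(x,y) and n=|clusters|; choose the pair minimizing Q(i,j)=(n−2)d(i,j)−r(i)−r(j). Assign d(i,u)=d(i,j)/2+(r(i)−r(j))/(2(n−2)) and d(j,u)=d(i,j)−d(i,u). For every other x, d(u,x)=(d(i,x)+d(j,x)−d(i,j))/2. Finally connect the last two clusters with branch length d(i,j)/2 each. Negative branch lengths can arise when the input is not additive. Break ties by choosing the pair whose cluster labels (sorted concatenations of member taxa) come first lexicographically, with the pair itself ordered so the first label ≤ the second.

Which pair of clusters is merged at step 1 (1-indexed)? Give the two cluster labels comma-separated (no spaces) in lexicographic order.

1. join A+G (d=1, Q=-84) ⇒ AG; edges |A|=-7/2, |G|=9/2
  updated: d(AG,O)=45/2, d(AG,S)=37/2
2. join AG+O (d=45/2, Q=-51) ⇒ AGO; edges |AG|=31/2, |O|=7
  updated: d(AGO,S)=3
3. join AGO+S (d=3) ⇒ AGOS; edges |AGO|=3/2, |S|=3/2
final tree: (((A:-7/2,G:9/2):31/2,O:7):3/2,S:3/2)
total length: 53/2

A,G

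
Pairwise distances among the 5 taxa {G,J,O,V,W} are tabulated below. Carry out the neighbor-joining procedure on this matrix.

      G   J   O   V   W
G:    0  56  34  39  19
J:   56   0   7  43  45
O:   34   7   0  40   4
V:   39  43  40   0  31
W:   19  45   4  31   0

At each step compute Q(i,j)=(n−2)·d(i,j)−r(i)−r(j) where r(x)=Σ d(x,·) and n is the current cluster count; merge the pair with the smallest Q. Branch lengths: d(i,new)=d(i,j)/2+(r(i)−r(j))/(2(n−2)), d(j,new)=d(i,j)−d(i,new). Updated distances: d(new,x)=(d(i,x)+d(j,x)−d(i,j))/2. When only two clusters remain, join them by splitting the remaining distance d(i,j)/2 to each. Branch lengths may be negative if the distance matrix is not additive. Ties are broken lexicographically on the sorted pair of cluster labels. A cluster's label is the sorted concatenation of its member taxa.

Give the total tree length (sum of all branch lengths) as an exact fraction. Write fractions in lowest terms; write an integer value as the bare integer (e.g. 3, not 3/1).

549/8

step 1: merge (J,O) at d=7, Q=-215; branch lengths J→29/2, O→-15/2; new cluster JO
  updated: d(G,JO)=83/2, d(JO,V)=38, d(JO,W)=21
step 2: merge (G,W) at d=19, Q=-265/2; branch lengths G→133/8, W→19/8; new cluster GW
  updated: d(GW,JO)=87/4, d(GW,V)=51/2
step 3: merge (GW,JO) at d=87/4, Q=-341/4; branch lengths GW→37/8, JO→137/8; new cluster GJOW
  updated: d(GJOW,V)=167/8
step 4: merge (GJOW,V) at d=167/8; branch lengths GJOW→167/16, V→167/16; new cluster GJOVW
final tree: (((G:133/8,W:19/8):37/8,(J:29/2,O:-15/2):137/8):167/16,V:167/16)
total length: 549/8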